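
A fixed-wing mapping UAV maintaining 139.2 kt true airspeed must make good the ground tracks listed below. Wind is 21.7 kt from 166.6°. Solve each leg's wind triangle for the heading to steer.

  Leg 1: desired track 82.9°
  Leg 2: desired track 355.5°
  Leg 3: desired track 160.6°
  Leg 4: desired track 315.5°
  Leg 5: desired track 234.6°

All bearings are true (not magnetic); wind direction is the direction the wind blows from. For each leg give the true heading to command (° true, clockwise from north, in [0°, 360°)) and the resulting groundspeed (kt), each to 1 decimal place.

Leg 1: heading=91.8°, groundspeed=135.1 kt
Leg 2: heading=356.9°, groundspeed=160.6 kt
Leg 3: heading=161.5°, groundspeed=117.6 kt
Leg 4: heading=310.9°, groundspeed=157.3 kt
Leg 5: heading=226.3°, groundspeed=129.6 kt

Leg 1: desired track 82.9°; wind correction +8.9° → command heading 91.8°, groundspeed 135.1 kt
Leg 2: desired track 355.5°; wind correction +1.4° → command heading 356.9°, groundspeed 160.6 kt
Leg 3: desired track 160.6°; wind correction +0.9° → command heading 161.5°, groundspeed 117.6 kt
Leg 4: desired track 315.5°; wind correction -4.6° → command heading 310.9°, groundspeed 157.3 kt
Leg 5: desired track 234.6°; wind correction -8.3° → command heading 226.3°, groundspeed 129.6 kt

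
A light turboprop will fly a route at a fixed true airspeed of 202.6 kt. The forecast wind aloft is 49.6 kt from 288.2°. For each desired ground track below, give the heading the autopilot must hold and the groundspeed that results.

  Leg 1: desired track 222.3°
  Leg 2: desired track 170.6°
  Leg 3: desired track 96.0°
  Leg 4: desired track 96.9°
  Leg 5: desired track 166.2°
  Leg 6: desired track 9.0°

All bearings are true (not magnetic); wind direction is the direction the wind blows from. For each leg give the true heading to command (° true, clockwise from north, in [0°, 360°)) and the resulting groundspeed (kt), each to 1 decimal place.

Leg 1: desired track 222.3°; wind correction +12.9° → command heading 235.2°, groundspeed 177.2 kt
Leg 2: desired track 170.6°; wind correction +12.5° → command heading 183.1°, groundspeed 220.8 kt
Leg 3: desired track 96.0°; wind correction -3.0° → command heading 93.0°, groundspeed 250.8 kt
Leg 4: desired track 96.9°; wind correction -2.7° → command heading 94.2°, groundspeed 251.0 kt
Leg 5: desired track 166.2°; wind correction +12.0° → command heading 178.2°, groundspeed 224.5 kt
Leg 6: desired track 9.0°; wind correction -14.0° → command heading 355.0°, groundspeed 188.7 kt

Leg 1: heading=235.2°, groundspeed=177.2 kt
Leg 2: heading=183.1°, groundspeed=220.8 kt
Leg 3: heading=93.0°, groundspeed=250.8 kt
Leg 4: heading=94.2°, groundspeed=251.0 kt
Leg 5: heading=178.2°, groundspeed=224.5 kt
Leg 6: heading=355.0°, groundspeed=188.7 kt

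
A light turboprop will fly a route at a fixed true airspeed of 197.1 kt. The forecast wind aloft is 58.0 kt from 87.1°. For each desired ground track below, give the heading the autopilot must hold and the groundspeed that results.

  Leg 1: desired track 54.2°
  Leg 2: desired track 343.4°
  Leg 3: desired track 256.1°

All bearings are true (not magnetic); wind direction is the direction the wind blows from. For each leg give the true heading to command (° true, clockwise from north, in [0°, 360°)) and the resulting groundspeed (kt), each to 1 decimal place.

Leg 1: desired track 54.2°; wind correction +9.2° → command heading 63.4°, groundspeed 145.9 kt
Leg 2: desired track 343.4°; wind correction +16.6° → command heading 0.0°, groundspeed 202.6 kt
Leg 3: desired track 256.1°; wind correction -3.2° → command heading 252.9°, groundspeed 253.7 kt

Leg 1: heading=63.4°, groundspeed=145.9 kt
Leg 2: heading=0.0°, groundspeed=202.6 kt
Leg 3: heading=252.9°, groundspeed=253.7 kt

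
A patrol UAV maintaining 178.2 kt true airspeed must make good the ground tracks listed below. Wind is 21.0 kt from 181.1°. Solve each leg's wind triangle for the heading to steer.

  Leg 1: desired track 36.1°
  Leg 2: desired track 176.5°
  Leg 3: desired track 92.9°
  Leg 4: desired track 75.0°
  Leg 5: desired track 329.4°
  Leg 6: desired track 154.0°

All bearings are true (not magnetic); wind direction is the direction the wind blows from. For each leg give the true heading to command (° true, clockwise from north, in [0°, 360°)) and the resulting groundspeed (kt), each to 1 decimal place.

Leg 1: desired track 36.1°; wind correction +3.9° → command heading 40.0°, groundspeed 195.0 kt
Leg 2: desired track 176.5°; wind correction +0.5° → command heading 177.0°, groundspeed 157.3 kt
Leg 3: desired track 92.9°; wind correction +6.8° → command heading 99.7°, groundspeed 176.3 kt
Leg 4: desired track 75.0°; wind correction +6.5° → command heading 81.5°, groundspeed 182.9 kt
Leg 5: desired track 329.4°; wind correction -3.6° → command heading 325.8°, groundspeed 195.7 kt
Leg 6: desired track 154.0°; wind correction +3.1° → command heading 157.1°, groundspeed 159.2 kt

Leg 1: heading=40.0°, groundspeed=195.0 kt
Leg 2: heading=177.0°, groundspeed=157.3 kt
Leg 3: heading=99.7°, groundspeed=176.3 kt
Leg 4: heading=81.5°, groundspeed=182.9 kt
Leg 5: heading=325.8°, groundspeed=195.7 kt
Leg 6: heading=157.1°, groundspeed=159.2 kt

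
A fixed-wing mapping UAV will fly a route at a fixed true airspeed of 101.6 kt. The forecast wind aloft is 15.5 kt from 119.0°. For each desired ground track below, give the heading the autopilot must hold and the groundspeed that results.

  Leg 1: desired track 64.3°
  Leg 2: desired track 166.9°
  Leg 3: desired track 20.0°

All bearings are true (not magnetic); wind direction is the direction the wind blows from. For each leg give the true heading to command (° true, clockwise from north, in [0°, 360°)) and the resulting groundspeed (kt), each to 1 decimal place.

Leg 1: heading=71.5°, groundspeed=91.9 kt
Leg 2: heading=160.4°, groundspeed=90.6 kt
Leg 3: heading=28.7°, groundspeed=102.9 kt

Leg 1: desired track 64.3°; wind correction +7.2° → command heading 71.5°, groundspeed 91.9 kt
Leg 2: desired track 166.9°; wind correction -6.5° → command heading 160.4°, groundspeed 90.6 kt
Leg 3: desired track 20.0°; wind correction +8.7° → command heading 28.7°, groundspeed 102.9 kt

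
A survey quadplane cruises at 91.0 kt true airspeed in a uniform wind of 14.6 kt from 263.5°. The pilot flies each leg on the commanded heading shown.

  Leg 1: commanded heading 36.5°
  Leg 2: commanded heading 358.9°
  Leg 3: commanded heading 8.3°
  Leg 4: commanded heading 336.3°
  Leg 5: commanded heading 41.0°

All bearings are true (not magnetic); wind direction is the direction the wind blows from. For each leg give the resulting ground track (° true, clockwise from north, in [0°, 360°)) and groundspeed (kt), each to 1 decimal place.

Leg 1: track=42.5°, groundspeed=101.5 kt
Leg 2: track=7.8°, groundspeed=93.5 kt
Leg 3: track=16.8°, groundspeed=95.8 kt
Leg 4: track=345.4°, groundspeed=87.8 kt
Leg 5: track=46.5°, groundspeed=102.2 kt

Leg 1: heading 36.5°; drift +6.0° → track 42.5°, groundspeed 101.5 kt
Leg 2: heading 358.9°; drift +8.9° → track 7.8°, groundspeed 93.5 kt
Leg 3: heading 8.3°; drift +8.5° → track 16.8°, groundspeed 95.8 kt
Leg 4: heading 336.3°; drift +9.1° → track 345.4°, groundspeed 87.8 kt
Leg 5: heading 41.0°; drift +5.5° → track 46.5°, groundspeed 102.2 kt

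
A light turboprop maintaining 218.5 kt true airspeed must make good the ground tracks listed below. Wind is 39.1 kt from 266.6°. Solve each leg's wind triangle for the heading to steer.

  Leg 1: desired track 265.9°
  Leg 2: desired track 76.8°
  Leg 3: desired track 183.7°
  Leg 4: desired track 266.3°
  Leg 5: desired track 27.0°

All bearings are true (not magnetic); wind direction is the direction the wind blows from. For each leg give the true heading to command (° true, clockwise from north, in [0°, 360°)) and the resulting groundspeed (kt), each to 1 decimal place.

Leg 1: desired track 265.9°; wind correction +0.1° → command heading 266.0°, groundspeed 179.4 kt
Leg 2: desired track 76.8°; wind correction -1.7° → command heading 75.1°, groundspeed 256.9 kt
Leg 3: desired track 183.7°; wind correction +10.2° → command heading 193.9°, groundspeed 210.2 kt
Leg 4: desired track 266.3°; wind correction +0.1° → command heading 266.4°, groundspeed 179.4 kt
Leg 5: desired track 27.0°; wind correction -8.9° → command heading 18.1°, groundspeed 235.7 kt

Leg 1: heading=266.0°, groundspeed=179.4 kt
Leg 2: heading=75.1°, groundspeed=256.9 kt
Leg 3: heading=193.9°, groundspeed=210.2 kt
Leg 4: heading=266.4°, groundspeed=179.4 kt
Leg 5: heading=18.1°, groundspeed=235.7 kt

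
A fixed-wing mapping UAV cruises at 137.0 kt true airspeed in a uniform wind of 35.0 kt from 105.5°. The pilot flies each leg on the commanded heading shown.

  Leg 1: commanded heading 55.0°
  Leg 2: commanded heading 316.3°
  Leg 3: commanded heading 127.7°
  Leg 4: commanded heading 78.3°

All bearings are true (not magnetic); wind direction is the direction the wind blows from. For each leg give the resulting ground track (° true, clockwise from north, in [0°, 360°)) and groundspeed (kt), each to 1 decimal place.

Leg 1: heading 55.0°; drift -13.2° → track 41.8°, groundspeed 117.9 kt
Leg 2: heading 316.3°; drift -6.1° → track 310.2°, groundspeed 168.0 kt
Leg 3: heading 127.7°; drift +7.2° → track 134.9°, groundspeed 105.4 kt
Leg 4: heading 78.3°; drift -8.6° → track 69.7°, groundspeed 107.1 kt

Leg 1: track=41.8°, groundspeed=117.9 kt
Leg 2: track=310.2°, groundspeed=168.0 kt
Leg 3: track=134.9°, groundspeed=105.4 kt
Leg 4: track=69.7°, groundspeed=107.1 kt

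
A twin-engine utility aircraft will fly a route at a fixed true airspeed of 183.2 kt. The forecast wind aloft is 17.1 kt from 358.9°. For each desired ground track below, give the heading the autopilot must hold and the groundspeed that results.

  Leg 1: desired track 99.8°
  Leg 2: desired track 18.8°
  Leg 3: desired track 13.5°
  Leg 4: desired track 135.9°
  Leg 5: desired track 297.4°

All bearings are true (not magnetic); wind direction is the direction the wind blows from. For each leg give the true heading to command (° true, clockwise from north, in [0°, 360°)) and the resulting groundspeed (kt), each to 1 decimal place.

Leg 1: heading=94.5°, groundspeed=185.7 kt
Leg 2: heading=17.0°, groundspeed=167.0 kt
Leg 3: heading=12.2°, groundspeed=166.6 kt
Leg 4: heading=132.3°, groundspeed=195.3 kt
Leg 5: heading=302.1°, groundspeed=174.4 kt

Leg 1: desired track 99.8°; wind correction -5.3° → command heading 94.5°, groundspeed 185.7 kt
Leg 2: desired track 18.8°; wind correction -1.8° → command heading 17.0°, groundspeed 167.0 kt
Leg 3: desired track 13.5°; wind correction -1.3° → command heading 12.2°, groundspeed 166.6 kt
Leg 4: desired track 135.9°; wind correction -3.6° → command heading 132.3°, groundspeed 195.3 kt
Leg 5: desired track 297.4°; wind correction +4.7° → command heading 302.1°, groundspeed 174.4 kt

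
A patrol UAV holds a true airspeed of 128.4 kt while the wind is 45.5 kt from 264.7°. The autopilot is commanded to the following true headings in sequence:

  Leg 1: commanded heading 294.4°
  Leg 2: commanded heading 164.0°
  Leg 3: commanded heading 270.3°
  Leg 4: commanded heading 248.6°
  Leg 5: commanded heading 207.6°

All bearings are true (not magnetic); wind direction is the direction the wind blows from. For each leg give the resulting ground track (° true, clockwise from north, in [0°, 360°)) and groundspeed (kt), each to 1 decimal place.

Leg 1: track=308.6°, groundspeed=91.7 kt
Leg 2: track=145.9°, groundspeed=144.0 kt
Leg 3: track=273.4°, groundspeed=83.2 kt
Leg 4: track=240.1°, groundspeed=85.6 kt
Leg 5: track=187.4°, groundspeed=110.5 kt

Leg 1: heading 294.4°; drift +14.2° → track 308.6°, groundspeed 91.7 kt
Leg 2: heading 164.0°; drift -18.1° → track 145.9°, groundspeed 144.0 kt
Leg 3: heading 270.3°; drift +3.1° → track 273.4°, groundspeed 83.2 kt
Leg 4: heading 248.6°; drift -8.5° → track 240.1°, groundspeed 85.6 kt
Leg 5: heading 207.6°; drift -20.2° → track 187.4°, groundspeed 110.5 kt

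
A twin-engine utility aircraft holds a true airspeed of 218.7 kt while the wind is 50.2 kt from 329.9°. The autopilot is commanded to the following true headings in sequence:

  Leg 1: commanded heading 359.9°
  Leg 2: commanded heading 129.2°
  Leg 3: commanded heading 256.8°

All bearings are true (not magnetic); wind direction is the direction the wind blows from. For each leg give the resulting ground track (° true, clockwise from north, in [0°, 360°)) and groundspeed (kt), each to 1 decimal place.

Leg 1: track=8.1°, groundspeed=177.0 kt
Leg 2: track=133.0°, groundspeed=266.3 kt
Leg 3: track=243.6°, groundspeed=209.7 kt

Leg 1: heading 359.9°; drift +8.2° → track 8.1°, groundspeed 177.0 kt
Leg 2: heading 129.2°; drift +3.8° → track 133.0°, groundspeed 266.3 kt
Leg 3: heading 256.8°; drift -13.2° → track 243.6°, groundspeed 209.7 kt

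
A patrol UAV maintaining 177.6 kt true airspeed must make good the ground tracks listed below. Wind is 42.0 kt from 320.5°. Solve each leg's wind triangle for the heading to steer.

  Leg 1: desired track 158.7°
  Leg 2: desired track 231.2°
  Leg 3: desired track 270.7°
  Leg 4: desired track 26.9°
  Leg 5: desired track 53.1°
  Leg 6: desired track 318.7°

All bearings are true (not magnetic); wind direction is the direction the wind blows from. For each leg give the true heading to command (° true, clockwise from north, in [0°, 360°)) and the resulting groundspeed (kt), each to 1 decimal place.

Leg 1: heading=162.9°, groundspeed=217.0 kt
Leg 2: heading=244.9°, groundspeed=172.0 kt
Leg 3: heading=281.1°, groundspeed=147.6 kt
Leg 4: heading=14.4°, groundspeed=156.6 kt
Leg 5: heading=39.4°, groundspeed=174.5 kt
Leg 6: heading=319.1°, groundspeed=135.6 kt

Leg 1: desired track 158.7°; wind correction +4.2° → command heading 162.9°, groundspeed 217.0 kt
Leg 2: desired track 231.2°; wind correction +13.7° → command heading 244.9°, groundspeed 172.0 kt
Leg 3: desired track 270.7°; wind correction +10.4° → command heading 281.1°, groundspeed 147.6 kt
Leg 4: desired track 26.9°; wind correction -12.5° → command heading 14.4°, groundspeed 156.6 kt
Leg 5: desired track 53.1°; wind correction -13.7° → command heading 39.4°, groundspeed 174.5 kt
Leg 6: desired track 318.7°; wind correction +0.4° → command heading 319.1°, groundspeed 135.6 kt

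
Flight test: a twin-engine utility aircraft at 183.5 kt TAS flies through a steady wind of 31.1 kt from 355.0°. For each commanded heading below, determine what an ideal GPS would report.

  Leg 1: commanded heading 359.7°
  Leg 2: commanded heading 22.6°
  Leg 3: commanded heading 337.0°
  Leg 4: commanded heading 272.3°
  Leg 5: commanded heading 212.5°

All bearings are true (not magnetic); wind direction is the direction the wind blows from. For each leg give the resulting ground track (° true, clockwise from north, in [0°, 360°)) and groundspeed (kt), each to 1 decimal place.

Leg 1: heading 359.7°; drift +1.0° → track 0.7°, groundspeed 152.5 kt
Leg 2: heading 22.6°; drift +5.3° → track 27.9°, groundspeed 156.6 kt
Leg 3: heading 337.0°; drift -3.6° → track 333.4°, groundspeed 154.2 kt
Leg 4: heading 272.3°; drift -9.7° → track 262.6°, groundspeed 182.2 kt
Leg 5: heading 212.5°; drift -5.2° → track 207.3°, groundspeed 209.0 kt

Leg 1: track=0.7°, groundspeed=152.5 kt
Leg 2: track=27.9°, groundspeed=156.6 kt
Leg 3: track=333.4°, groundspeed=154.2 kt
Leg 4: track=262.6°, groundspeed=182.2 kt
Leg 5: track=207.3°, groundspeed=209.0 kt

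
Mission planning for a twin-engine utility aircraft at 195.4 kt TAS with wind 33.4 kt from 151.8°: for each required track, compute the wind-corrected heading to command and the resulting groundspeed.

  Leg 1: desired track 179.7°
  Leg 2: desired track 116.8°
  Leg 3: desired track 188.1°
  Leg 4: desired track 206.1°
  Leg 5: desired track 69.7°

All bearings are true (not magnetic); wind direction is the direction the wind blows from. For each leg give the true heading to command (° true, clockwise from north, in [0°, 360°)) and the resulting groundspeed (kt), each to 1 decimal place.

Leg 1: desired track 179.7°; wind correction -4.6° → command heading 175.1°, groundspeed 165.3 kt
Leg 2: desired track 116.8°; wind correction +5.6° → command heading 122.4°, groundspeed 167.1 kt
Leg 3: desired track 188.1°; wind correction -5.8° → command heading 182.3°, groundspeed 167.5 kt
Leg 4: desired track 206.1°; wind correction -8.0° → command heading 198.1°, groundspeed 174.0 kt
Leg 5: desired track 69.7°; wind correction +9.7° → command heading 79.4°, groundspeed 188.0 kt

Leg 1: heading=175.1°, groundspeed=165.3 kt
Leg 2: heading=122.4°, groundspeed=167.1 kt
Leg 3: heading=182.3°, groundspeed=167.5 kt
Leg 4: heading=198.1°, groundspeed=174.0 kt
Leg 5: heading=79.4°, groundspeed=188.0 kt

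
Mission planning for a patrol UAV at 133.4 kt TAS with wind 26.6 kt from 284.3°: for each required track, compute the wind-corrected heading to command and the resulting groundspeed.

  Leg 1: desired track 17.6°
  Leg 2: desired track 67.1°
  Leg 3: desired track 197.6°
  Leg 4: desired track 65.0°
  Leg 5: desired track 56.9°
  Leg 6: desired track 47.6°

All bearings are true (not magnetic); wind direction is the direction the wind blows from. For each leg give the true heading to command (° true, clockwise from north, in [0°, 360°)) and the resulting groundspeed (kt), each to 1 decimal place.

Leg 1: desired track 17.6°; wind correction -11.5° → command heading 6.1°, groundspeed 132.3 kt
Leg 2: desired track 67.1°; wind correction -6.9° → command heading 60.2°, groundspeed 153.6 kt
Leg 3: desired track 197.6°; wind correction +11.5° → command heading 209.1°, groundspeed 129.2 kt
Leg 4: desired track 65.0°; wind correction -7.3° → command heading 57.7°, groundspeed 152.9 kt
Leg 5: desired track 56.9°; wind correction -8.4° → command heading 48.5°, groundspeed 150.0 kt
Leg 6: desired track 47.6°; wind correction -9.6° → command heading 38.0°, groundspeed 146.1 kt

Leg 1: heading=6.1°, groundspeed=132.3 kt
Leg 2: heading=60.2°, groundspeed=153.6 kt
Leg 3: heading=209.1°, groundspeed=129.2 kt
Leg 4: heading=57.7°, groundspeed=152.9 kt
Leg 5: heading=48.5°, groundspeed=150.0 kt
Leg 6: heading=38.0°, groundspeed=146.1 kt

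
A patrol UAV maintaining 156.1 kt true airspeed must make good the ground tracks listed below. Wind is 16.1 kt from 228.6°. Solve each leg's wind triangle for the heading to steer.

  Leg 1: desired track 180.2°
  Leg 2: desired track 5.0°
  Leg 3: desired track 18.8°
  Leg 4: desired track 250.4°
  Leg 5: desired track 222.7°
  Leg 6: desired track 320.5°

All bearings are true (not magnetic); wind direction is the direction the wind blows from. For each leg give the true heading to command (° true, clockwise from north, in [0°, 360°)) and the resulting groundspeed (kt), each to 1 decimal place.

Leg 1: desired track 180.2°; wind correction +4.4° → command heading 184.6°, groundspeed 144.9 kt
Leg 2: desired track 5.0°; wind correction -4.1° → command heading 0.9°, groundspeed 167.4 kt
Leg 3: desired track 18.8°; wind correction -2.9° → command heading 15.9°, groundspeed 169.9 kt
Leg 4: desired track 250.4°; wind correction -2.2° → command heading 248.2°, groundspeed 141.0 kt
Leg 5: desired track 222.7°; wind correction +0.6° → command heading 223.3°, groundspeed 140.1 kt
Leg 6: desired track 320.5°; wind correction -5.9° → command heading 314.6°, groundspeed 155.8 kt

Leg 1: heading=184.6°, groundspeed=144.9 kt
Leg 2: heading=0.9°, groundspeed=167.4 kt
Leg 3: heading=15.9°, groundspeed=169.9 kt
Leg 4: heading=248.2°, groundspeed=141.0 kt
Leg 5: heading=223.3°, groundspeed=140.1 kt
Leg 6: heading=314.6°, groundspeed=155.8 kt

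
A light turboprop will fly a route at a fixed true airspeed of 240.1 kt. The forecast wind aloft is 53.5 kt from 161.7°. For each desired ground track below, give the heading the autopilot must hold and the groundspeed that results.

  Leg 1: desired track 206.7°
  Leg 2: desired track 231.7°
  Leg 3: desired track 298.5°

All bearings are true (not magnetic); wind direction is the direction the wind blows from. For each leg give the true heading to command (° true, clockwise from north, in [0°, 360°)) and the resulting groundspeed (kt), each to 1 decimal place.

Leg 1: desired track 206.7°; wind correction -9.1° → command heading 197.6°, groundspeed 199.3 kt
Leg 2: desired track 231.7°; wind correction -12.1° → command heading 219.6°, groundspeed 216.5 kt
Leg 3: desired track 298.5°; wind correction -8.8° → command heading 289.7°, groundspeed 276.3 kt

Leg 1: heading=197.6°, groundspeed=199.3 kt
Leg 2: heading=219.6°, groundspeed=216.5 kt
Leg 3: heading=289.7°, groundspeed=276.3 kt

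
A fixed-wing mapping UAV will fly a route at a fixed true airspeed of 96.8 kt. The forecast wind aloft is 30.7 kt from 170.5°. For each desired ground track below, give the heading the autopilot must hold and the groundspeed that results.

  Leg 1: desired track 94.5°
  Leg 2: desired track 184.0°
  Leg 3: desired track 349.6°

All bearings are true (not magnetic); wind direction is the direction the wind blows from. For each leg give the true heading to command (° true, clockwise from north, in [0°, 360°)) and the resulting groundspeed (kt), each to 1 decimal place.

Leg 1: desired track 94.5°; wind correction +17.9° → command heading 112.4°, groundspeed 84.7 kt
Leg 2: desired track 184.0°; wind correction -4.2° → command heading 179.8°, groundspeed 66.7 kt
Leg 3: desired track 349.6°; wind correction -0.3° → command heading 349.3°, groundspeed 127.5 kt

Leg 1: heading=112.4°, groundspeed=84.7 kt
Leg 2: heading=179.8°, groundspeed=66.7 kt
Leg 3: heading=349.3°, groundspeed=127.5 kt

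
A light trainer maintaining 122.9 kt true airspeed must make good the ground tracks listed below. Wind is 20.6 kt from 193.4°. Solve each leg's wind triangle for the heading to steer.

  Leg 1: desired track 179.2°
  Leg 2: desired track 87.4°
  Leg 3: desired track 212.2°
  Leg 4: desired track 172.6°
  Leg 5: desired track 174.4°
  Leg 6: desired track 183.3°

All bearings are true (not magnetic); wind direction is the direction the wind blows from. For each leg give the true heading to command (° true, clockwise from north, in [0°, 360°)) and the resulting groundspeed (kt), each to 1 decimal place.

Leg 1: heading=181.6°, groundspeed=102.8 kt
Leg 2: heading=96.7°, groundspeed=127.0 kt
Leg 3: heading=209.1°, groundspeed=103.2 kt
Leg 4: heading=176.0°, groundspeed=103.4 kt
Leg 5: heading=177.5°, groundspeed=103.2 kt
Leg 6: heading=185.0°, groundspeed=102.6 kt

Leg 1: desired track 179.2°; wind correction +2.4° → command heading 181.6°, groundspeed 102.8 kt
Leg 2: desired track 87.4°; wind correction +9.3° → command heading 96.7°, groundspeed 127.0 kt
Leg 3: desired track 212.2°; wind correction -3.1° → command heading 209.1°, groundspeed 103.2 kt
Leg 4: desired track 172.6°; wind correction +3.4° → command heading 176.0°, groundspeed 103.4 kt
Leg 5: desired track 174.4°; wind correction +3.1° → command heading 177.5°, groundspeed 103.2 kt
Leg 6: desired track 183.3°; wind correction +1.7° → command heading 185.0°, groundspeed 102.6 kt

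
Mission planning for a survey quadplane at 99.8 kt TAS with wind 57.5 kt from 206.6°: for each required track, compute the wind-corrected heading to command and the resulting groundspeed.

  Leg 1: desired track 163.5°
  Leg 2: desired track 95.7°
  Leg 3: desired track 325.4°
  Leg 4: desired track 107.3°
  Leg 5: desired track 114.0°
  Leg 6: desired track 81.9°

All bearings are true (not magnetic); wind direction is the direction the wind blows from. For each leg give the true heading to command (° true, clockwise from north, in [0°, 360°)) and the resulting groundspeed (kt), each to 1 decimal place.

Leg 1: desired track 163.5°; wind correction +23.2° → command heading 186.7°, groundspeed 49.8 kt
Leg 2: desired track 95.7°; wind correction +32.6° → command heading 128.3°, groundspeed 104.6 kt
Leg 3: desired track 325.4°; wind correction -30.3° → command heading 295.1°, groundspeed 113.8 kt
Leg 4: desired track 107.3°; wind correction +34.7° → command heading 142.0°, groundspeed 91.4 kt
Leg 5: desired track 114.0°; wind correction +35.1° → command heading 149.1°, groundspeed 84.2 kt
Leg 6: desired track 81.9°; wind correction +28.3° → command heading 110.2°, groundspeed 120.6 kt

Leg 1: heading=186.7°, groundspeed=49.8 kt
Leg 2: heading=128.3°, groundspeed=104.6 kt
Leg 3: heading=295.1°, groundspeed=113.8 kt
Leg 4: heading=142.0°, groundspeed=91.4 kt
Leg 5: heading=149.1°, groundspeed=84.2 kt
Leg 6: heading=110.2°, groundspeed=120.6 kt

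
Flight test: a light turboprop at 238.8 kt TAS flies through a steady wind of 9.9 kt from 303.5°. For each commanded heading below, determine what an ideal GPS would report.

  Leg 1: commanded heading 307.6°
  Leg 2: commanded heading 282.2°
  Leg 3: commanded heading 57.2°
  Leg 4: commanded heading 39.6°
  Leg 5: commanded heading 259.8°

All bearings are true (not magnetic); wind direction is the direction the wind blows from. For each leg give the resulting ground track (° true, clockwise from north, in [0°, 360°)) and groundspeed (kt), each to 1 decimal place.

Leg 1: track=307.8°, groundspeed=228.9 kt
Leg 2: track=281.3°, groundspeed=229.6 kt
Leg 3: track=59.3°, groundspeed=242.9 kt
Leg 4: track=42.0°, groundspeed=240.1 kt
Leg 5: track=258.1°, groundspeed=231.7 kt

Leg 1: heading 307.6°; drift +0.2° → track 307.8°, groundspeed 228.9 kt
Leg 2: heading 282.2°; drift -0.9° → track 281.3°, groundspeed 229.6 kt
Leg 3: heading 57.2°; drift +2.1° → track 59.3°, groundspeed 242.9 kt
Leg 4: heading 39.6°; drift +2.4° → track 42.0°, groundspeed 240.1 kt
Leg 5: heading 259.8°; drift -1.7° → track 258.1°, groundspeed 231.7 kt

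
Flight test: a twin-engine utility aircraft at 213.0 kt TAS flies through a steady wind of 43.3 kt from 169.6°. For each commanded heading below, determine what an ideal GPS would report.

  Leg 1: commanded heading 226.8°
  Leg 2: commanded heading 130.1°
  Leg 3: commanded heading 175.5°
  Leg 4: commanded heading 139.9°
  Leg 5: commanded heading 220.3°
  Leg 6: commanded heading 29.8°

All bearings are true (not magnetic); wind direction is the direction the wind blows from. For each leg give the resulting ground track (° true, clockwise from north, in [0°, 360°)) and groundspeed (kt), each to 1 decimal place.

Leg 1: heading 226.8°; drift +10.9° → track 237.7°, groundspeed 193.0 kt
Leg 2: heading 130.1°; drift -8.7° → track 121.4°, groundspeed 181.7 kt
Leg 3: heading 175.5°; drift +1.5° → track 177.0°, groundspeed 170.0 kt
Leg 4: heading 139.9°; drift -7.0° → track 132.9°, groundspeed 176.7 kt
Leg 5: heading 220.3°; drift +10.2° → track 230.5°, groundspeed 188.6 kt
Leg 6: heading 29.8°; drift -6.5° → track 23.3°, groundspeed 247.7 kt

Leg 1: track=237.7°, groundspeed=193.0 kt
Leg 2: track=121.4°, groundspeed=181.7 kt
Leg 3: track=177.0°, groundspeed=170.0 kt
Leg 4: track=132.9°, groundspeed=176.7 kt
Leg 5: track=230.5°, groundspeed=188.6 kt
Leg 6: track=23.3°, groundspeed=247.7 kt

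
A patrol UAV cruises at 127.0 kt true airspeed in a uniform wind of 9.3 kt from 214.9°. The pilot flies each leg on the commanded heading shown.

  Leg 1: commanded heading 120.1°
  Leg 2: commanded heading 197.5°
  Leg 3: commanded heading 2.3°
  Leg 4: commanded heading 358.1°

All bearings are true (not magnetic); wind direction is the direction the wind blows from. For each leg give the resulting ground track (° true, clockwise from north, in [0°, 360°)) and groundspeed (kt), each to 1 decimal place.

Leg 1: track=116.0°, groundspeed=128.1 kt
Leg 2: track=196.2°, groundspeed=118.2 kt
Leg 3: track=4.4°, groundspeed=134.9 kt
Leg 4: track=0.5°, groundspeed=134.6 kt

Leg 1: heading 120.1°; drift -4.1° → track 116.0°, groundspeed 128.1 kt
Leg 2: heading 197.5°; drift -1.3° → track 196.2°, groundspeed 118.2 kt
Leg 3: heading 2.3°; drift +2.1° → track 4.4°, groundspeed 134.9 kt
Leg 4: heading 358.1°; drift +2.4° → track 0.5°, groundspeed 134.6 kt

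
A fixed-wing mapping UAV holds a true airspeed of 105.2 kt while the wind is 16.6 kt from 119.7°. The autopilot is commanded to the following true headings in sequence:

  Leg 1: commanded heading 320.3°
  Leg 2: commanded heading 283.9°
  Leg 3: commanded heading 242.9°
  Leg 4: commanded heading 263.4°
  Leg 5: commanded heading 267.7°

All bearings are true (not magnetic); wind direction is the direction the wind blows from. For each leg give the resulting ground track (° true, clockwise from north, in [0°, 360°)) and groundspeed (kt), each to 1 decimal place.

Leg 1: heading 320.3°; drift -2.8° → track 317.5°, groundspeed 120.9 kt
Leg 2: heading 283.9°; drift +2.1° → track 286.0°, groundspeed 121.3 kt
Leg 3: heading 242.9°; drift +6.9° → track 249.8°, groundspeed 115.1 kt
Leg 4: heading 263.4°; drift +4.7° → track 268.1°, groundspeed 119.0 kt
Leg 5: heading 267.7°; drift +4.2° → track 271.9°, groundspeed 119.6 kt

Leg 1: track=317.5°, groundspeed=120.9 kt
Leg 2: track=286.0°, groundspeed=121.3 kt
Leg 3: track=249.8°, groundspeed=115.1 kt
Leg 4: track=268.1°, groundspeed=119.0 kt
Leg 5: track=271.9°, groundspeed=119.6 kt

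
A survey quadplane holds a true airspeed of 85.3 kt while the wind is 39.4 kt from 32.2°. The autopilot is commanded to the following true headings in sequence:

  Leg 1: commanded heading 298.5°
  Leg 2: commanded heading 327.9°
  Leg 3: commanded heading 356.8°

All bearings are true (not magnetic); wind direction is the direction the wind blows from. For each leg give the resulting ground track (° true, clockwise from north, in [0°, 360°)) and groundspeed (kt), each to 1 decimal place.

Leg 1: heading 298.5°; drift -24.1° → track 274.4°, groundspeed 96.2 kt
Leg 2: heading 327.9°; drift -27.5° → track 300.4°, groundspeed 76.9 kt
Leg 3: heading 356.8°; drift -23.2° → track 333.6°, groundspeed 57.9 kt

Leg 1: track=274.4°, groundspeed=96.2 kt
Leg 2: track=300.4°, groundspeed=76.9 kt
Leg 3: track=333.6°, groundspeed=57.9 kt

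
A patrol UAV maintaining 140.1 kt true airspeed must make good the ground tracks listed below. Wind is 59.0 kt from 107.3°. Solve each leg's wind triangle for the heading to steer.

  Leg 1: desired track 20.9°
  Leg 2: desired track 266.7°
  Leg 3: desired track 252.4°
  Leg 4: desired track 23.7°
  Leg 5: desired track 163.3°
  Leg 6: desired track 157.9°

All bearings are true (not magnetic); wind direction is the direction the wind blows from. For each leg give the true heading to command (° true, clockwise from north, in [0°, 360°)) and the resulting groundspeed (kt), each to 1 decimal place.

Leg 1: desired track 20.9°; wind correction +24.9° → command heading 45.8°, groundspeed 123.4 kt
Leg 2: desired track 266.7°; wind correction -8.5° → command heading 258.2°, groundspeed 193.8 kt
Leg 3: desired track 252.4°; wind correction -13.9° → command heading 238.5°, groundspeed 184.4 kt
Leg 4: desired track 23.7°; wind correction +24.7° → command heading 48.4°, groundspeed 120.7 kt
Leg 5: desired track 163.3°; wind correction -20.4° → command heading 142.9°, groundspeed 98.3 kt
Leg 6: desired track 157.9°; wind correction -19.0° → command heading 138.9°, groundspeed 95.0 kt

Leg 1: heading=45.8°, groundspeed=123.4 kt
Leg 2: heading=258.2°, groundspeed=193.8 kt
Leg 3: heading=238.5°, groundspeed=184.4 kt
Leg 4: heading=48.4°, groundspeed=120.7 kt
Leg 5: heading=142.9°, groundspeed=98.3 kt
Leg 6: heading=138.9°, groundspeed=95.0 kt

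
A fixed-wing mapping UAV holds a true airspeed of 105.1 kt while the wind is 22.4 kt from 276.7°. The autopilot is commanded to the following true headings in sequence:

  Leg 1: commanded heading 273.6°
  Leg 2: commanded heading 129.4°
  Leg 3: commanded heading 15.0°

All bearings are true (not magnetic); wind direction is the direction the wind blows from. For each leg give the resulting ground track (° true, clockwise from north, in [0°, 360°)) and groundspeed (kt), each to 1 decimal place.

Leg 1: heading 273.6°; drift -0.8° → track 272.8°, groundspeed 82.7 kt
Leg 2: heading 129.4°; drift -5.6° → track 123.8°, groundspeed 124.5 kt
Leg 3: heading 15.0°; drift +11.6° → track 26.6°, groundspeed 110.6 kt

Leg 1: track=272.8°, groundspeed=82.7 kt
Leg 2: track=123.8°, groundspeed=124.5 kt
Leg 3: track=26.6°, groundspeed=110.6 kt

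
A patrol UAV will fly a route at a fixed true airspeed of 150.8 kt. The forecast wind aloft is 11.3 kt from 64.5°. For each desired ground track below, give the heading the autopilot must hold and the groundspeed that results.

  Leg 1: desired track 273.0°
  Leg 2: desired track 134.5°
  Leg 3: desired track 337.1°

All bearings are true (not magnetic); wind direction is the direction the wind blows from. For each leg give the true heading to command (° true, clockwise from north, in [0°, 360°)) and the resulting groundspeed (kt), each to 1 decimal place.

Leg 1: heading=275.0°, groundspeed=160.6 kt
Leg 2: heading=130.5°, groundspeed=146.6 kt
Leg 3: heading=341.4°, groundspeed=149.9 kt

Leg 1: desired track 273.0°; wind correction +2.0° → command heading 275.0°, groundspeed 160.6 kt
Leg 2: desired track 134.5°; wind correction -4.0° → command heading 130.5°, groundspeed 146.6 kt
Leg 3: desired track 337.1°; wind correction +4.3° → command heading 341.4°, groundspeed 149.9 kt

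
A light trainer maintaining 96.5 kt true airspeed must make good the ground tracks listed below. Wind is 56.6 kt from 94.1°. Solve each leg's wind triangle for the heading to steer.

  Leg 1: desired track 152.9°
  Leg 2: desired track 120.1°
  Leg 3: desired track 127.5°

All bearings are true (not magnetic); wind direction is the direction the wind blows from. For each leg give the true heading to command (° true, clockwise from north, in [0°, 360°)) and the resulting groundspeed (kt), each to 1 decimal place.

Leg 1: desired track 152.9°; wind correction -30.1° → command heading 122.8°, groundspeed 54.2 kt
Leg 2: desired track 120.1°; wind correction -14.9° → command heading 105.2°, groundspeed 42.4 kt
Leg 3: desired track 127.5°; wind correction -18.8° → command heading 108.7°, groundspeed 44.1 kt

Leg 1: heading=122.8°, groundspeed=54.2 kt
Leg 2: heading=105.2°, groundspeed=42.4 kt
Leg 3: heading=108.7°, groundspeed=44.1 kt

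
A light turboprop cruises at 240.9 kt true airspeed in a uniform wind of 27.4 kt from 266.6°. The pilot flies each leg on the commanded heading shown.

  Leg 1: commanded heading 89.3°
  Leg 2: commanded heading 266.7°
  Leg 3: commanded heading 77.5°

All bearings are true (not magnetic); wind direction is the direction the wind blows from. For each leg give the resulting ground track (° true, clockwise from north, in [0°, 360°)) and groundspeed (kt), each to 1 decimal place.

Leg 1: track=89.0°, groundspeed=268.3 kt
Leg 2: track=266.7°, groundspeed=213.5 kt
Leg 3: track=78.4°, groundspeed=268.0 kt

Leg 1: heading 89.3°; drift -0.3° → track 89.0°, groundspeed 268.3 kt
Leg 2: heading 266.7°; drift +0.0° → track 266.7°, groundspeed 213.5 kt
Leg 3: heading 77.5°; drift +0.9° → track 78.4°, groundspeed 268.0 kt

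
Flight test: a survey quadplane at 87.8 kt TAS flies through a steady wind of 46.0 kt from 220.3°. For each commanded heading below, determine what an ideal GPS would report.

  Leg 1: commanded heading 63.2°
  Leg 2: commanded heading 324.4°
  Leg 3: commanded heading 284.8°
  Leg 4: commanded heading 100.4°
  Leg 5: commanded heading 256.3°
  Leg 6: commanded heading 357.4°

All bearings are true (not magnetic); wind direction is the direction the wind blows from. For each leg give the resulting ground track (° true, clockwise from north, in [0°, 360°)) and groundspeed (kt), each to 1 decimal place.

Leg 1: heading 63.2°; drift -7.8° → track 55.4°, groundspeed 131.4 kt
Leg 2: heading 324.4°; drift +24.3° → track 348.7°, groundspeed 108.6 kt
Leg 3: heading 284.8°; drift +31.4° → track 316.2°, groundspeed 79.7 kt
Leg 4: heading 100.4°; drift -19.8° → track 80.6°, groundspeed 117.7 kt
Leg 5: heading 256.3°; drift +28.1° → track 284.4°, groundspeed 57.4 kt
Leg 6: heading 357.4°; drift +14.5° → track 11.9°, groundspeed 125.5 kt

Leg 1: track=55.4°, groundspeed=131.4 kt
Leg 2: track=348.7°, groundspeed=108.6 kt
Leg 3: track=316.2°, groundspeed=79.7 kt
Leg 4: track=80.6°, groundspeed=117.7 kt
Leg 5: track=284.4°, groundspeed=57.4 kt
Leg 6: track=11.9°, groundspeed=125.5 kt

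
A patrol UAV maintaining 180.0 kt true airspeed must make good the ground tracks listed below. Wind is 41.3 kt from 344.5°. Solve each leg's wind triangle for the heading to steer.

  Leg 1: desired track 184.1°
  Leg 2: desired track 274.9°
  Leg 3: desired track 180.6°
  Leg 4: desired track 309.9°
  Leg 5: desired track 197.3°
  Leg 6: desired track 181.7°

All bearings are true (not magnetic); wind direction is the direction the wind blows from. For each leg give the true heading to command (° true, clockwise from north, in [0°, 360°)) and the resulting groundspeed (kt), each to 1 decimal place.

Leg 1: desired track 184.1°; wind correction +4.4° → command heading 188.5°, groundspeed 218.4 kt
Leg 2: desired track 274.9°; wind correction +12.4° → command heading 287.3°, groundspeed 161.4 kt
Leg 3: desired track 180.6°; wind correction +3.6° → command heading 184.2°, groundspeed 219.3 kt
Leg 4: desired track 309.9°; wind correction +7.5° → command heading 317.4°, groundspeed 144.5 kt
Leg 5: desired track 197.3°; wind correction +7.1° → command heading 204.4°, groundspeed 213.3 kt
Leg 6: desired track 181.7°; wind correction +3.9° → command heading 185.6°, groundspeed 219.0 kt

Leg 1: heading=188.5°, groundspeed=218.4 kt
Leg 2: heading=287.3°, groundspeed=161.4 kt
Leg 3: heading=184.2°, groundspeed=219.3 kt
Leg 4: heading=317.4°, groundspeed=144.5 kt
Leg 5: heading=204.4°, groundspeed=213.3 kt
Leg 6: heading=185.6°, groundspeed=219.0 kt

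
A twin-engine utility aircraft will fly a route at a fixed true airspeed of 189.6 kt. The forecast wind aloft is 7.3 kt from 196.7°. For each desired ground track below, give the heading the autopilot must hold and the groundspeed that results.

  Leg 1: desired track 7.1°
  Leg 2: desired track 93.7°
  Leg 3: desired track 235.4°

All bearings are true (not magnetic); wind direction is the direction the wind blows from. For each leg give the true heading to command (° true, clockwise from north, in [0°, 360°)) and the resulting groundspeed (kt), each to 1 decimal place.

Leg 1: heading=6.7°, groundspeed=196.8 kt
Leg 2: heading=95.8°, groundspeed=191.1 kt
Leg 3: heading=234.0°, groundspeed=183.8 kt

Leg 1: desired track 7.1°; wind correction -0.4° → command heading 6.7°, groundspeed 196.8 kt
Leg 2: desired track 93.7°; wind correction +2.1° → command heading 95.8°, groundspeed 191.1 kt
Leg 3: desired track 235.4°; wind correction -1.4° → command heading 234.0°, groundspeed 183.8 kt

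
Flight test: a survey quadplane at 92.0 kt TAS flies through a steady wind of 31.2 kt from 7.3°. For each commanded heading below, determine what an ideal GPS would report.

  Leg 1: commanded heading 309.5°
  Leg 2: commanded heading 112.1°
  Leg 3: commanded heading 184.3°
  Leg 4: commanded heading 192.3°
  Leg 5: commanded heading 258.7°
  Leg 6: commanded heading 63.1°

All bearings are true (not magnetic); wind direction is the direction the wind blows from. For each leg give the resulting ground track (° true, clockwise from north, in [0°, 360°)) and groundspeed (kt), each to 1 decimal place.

Leg 1: heading 309.5°; drift -19.3° → track 290.2°, groundspeed 79.9 kt
Leg 2: heading 112.1°; drift +16.8° → track 128.9°, groundspeed 104.4 kt
Leg 3: heading 184.3°; drift +0.8° → track 185.1°, groundspeed 123.2 kt
Leg 4: heading 192.3°; drift -1.3° → track 191.0°, groundspeed 123.1 kt
Leg 5: heading 258.7°; drift -16.2° → track 242.5°, groundspeed 106.2 kt
Leg 6: heading 63.1°; drift +19.1° → track 82.2°, groundspeed 78.8 kt

Leg 1: track=290.2°, groundspeed=79.9 kt
Leg 2: track=128.9°, groundspeed=104.4 kt
Leg 3: track=185.1°, groundspeed=123.2 kt
Leg 4: track=191.0°, groundspeed=123.1 kt
Leg 5: track=242.5°, groundspeed=106.2 kt
Leg 6: track=82.2°, groundspeed=78.8 kt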